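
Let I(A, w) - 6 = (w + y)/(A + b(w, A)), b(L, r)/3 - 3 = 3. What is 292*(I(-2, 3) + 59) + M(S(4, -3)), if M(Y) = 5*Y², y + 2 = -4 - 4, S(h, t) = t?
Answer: 75589/4 ≈ 18897.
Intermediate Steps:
b(L, r) = 18 (b(L, r) = 9 + 3*3 = 9 + 9 = 18)
y = -10 (y = -2 + (-4 - 4) = -2 - 8 = -10)
I(A, w) = 6 + (-10 + w)/(18 + A) (I(A, w) = 6 + (w - 10)/(A + 18) = 6 + (-10 + w)/(18 + A))
292*(I(-2, 3) + 59) + M(S(4, -3)) = 292*((98 + 3 + 6*(-2))/(18 - 2) + 59) + 5*(-3)² = 292*((98 + 3 - 12)/16 + 59) + 5*9 = 292*((1/16)*89 + 59) + 45 = 292*(89/16 + 59) + 45 = 292*(1033/16) + 45 = 75409/4 + 45 = 75589/4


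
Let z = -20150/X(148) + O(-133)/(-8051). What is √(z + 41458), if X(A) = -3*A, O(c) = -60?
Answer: √132583407658810962/1787322 ≈ 203.72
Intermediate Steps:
z = 81127145/1787322 (z = -20150/((-3*148)) - 60/(-8051) = -20150/(-444) - 60*(-1/8051) = -20150*(-1/444) + 60/8051 = 10075/222 + 60/8051 = 81127145/1787322 ≈ 45.390)
√(z + 41458) = √(81127145/1787322 + 41458) = √(74179922621/1787322) = √132583407658810962/1787322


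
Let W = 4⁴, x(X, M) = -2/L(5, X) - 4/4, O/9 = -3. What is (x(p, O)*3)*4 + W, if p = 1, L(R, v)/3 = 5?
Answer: 1212/5 ≈ 242.40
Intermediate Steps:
O = -27 (O = 9*(-3) = -27)
L(R, v) = 15 (L(R, v) = 3*5 = 15)
x(X, M) = -17/15 (x(X, M) = -2/15 - 4/4 = -2*1/15 - 4*¼ = -2/15 - 1 = -17/15)
W = 256
(x(p, O)*3)*4 + W = -17/15*3*4 + 256 = -17/5*4 + 256 = -68/5 + 256 = 1212/5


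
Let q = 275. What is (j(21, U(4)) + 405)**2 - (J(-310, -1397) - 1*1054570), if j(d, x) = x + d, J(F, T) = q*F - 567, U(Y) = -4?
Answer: 1318471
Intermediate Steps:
J(F, T) = -567 + 275*F (J(F, T) = 275*F - 567 = -567 + 275*F)
j(d, x) = d + x
(j(21, U(4)) + 405)**2 - (J(-310, -1397) - 1*1054570) = ((21 - 4) + 405)**2 - ((-567 + 275*(-310)) - 1*1054570) = (17 + 405)**2 - ((-567 - 85250) - 1054570) = 422**2 - (-85817 - 1054570) = 178084 - 1*(-1140387) = 178084 + 1140387 = 1318471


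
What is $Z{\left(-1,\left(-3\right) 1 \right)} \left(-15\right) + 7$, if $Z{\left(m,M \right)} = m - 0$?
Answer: $22$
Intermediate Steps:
$Z{\left(m,M \right)} = m$ ($Z{\left(m,M \right)} = m + 0 = m$)
$Z{\left(-1,\left(-3\right) 1 \right)} \left(-15\right) + 7 = \left(-1\right) \left(-15\right) + 7 = 15 + 7 = 22$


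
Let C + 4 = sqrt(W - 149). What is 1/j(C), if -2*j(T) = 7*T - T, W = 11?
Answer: 2/231 + I*sqrt(138)/462 ≈ 0.008658 + 0.025427*I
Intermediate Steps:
C = -4 + I*sqrt(138) (C = -4 + sqrt(11 - 149) = -4 + sqrt(-138) = -4 + I*sqrt(138) ≈ -4.0 + 11.747*I)
j(T) = -3*T (j(T) = -(7*T - T)/2 = -3*T)
1/j(C) = 1/(-3*(-4 + I*sqrt(138))) = 1/(12 - 3*I*sqrt(138))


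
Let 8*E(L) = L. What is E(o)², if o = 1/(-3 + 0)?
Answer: 1/576 ≈ 0.0017361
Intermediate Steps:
o = -⅓ (o = 1/(-3) = -⅓ ≈ -0.33333)
E(L) = L/8
E(o)² = ((⅛)*(-⅓))² = (-1/24)² = 1/576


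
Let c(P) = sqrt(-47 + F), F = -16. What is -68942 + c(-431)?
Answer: -68942 + 3*I*sqrt(7) ≈ -68942.0 + 7.9373*I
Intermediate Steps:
c(P) = 3*I*sqrt(7) (c(P) = sqrt(-47 - 16) = sqrt(-63) = 3*I*sqrt(7))
-68942 + c(-431) = -68942 + 3*I*sqrt(7)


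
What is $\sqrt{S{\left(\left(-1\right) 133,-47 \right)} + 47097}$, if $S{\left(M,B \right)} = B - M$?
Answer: $\sqrt{47183} \approx 217.22$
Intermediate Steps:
$\sqrt{S{\left(\left(-1\right) 133,-47 \right)} + 47097} = \sqrt{\left(-47 - \left(-1\right) 133\right) + 47097} = \sqrt{\left(-47 - -133\right) + 47097} = \sqrt{\left(-47 + 133\right) + 47097} = \sqrt{86 + 47097} = \sqrt{47183}$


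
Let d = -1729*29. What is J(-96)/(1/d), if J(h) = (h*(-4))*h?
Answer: 1848397824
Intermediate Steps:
J(h) = -4*h² (J(h) = (-4*h)*h = -4*h²)
d = -50141
J(-96)/(1/d) = (-4*(-96)²)/(1/(-50141)) = (-4*9216)/(-1/50141) = -36864*(-50141) = 1848397824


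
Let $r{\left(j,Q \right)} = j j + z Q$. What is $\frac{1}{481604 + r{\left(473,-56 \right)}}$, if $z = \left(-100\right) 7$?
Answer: $\frac{1}{744533} \approx 1.3431 \cdot 10^{-6}$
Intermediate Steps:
$z = -700$
$r{\left(j,Q \right)} = j^{2} - 700 Q$ ($r{\left(j,Q \right)} = j j - 700 Q = j^{2} - 700 Q$)
$\frac{1}{481604 + r{\left(473,-56 \right)}} = \frac{1}{481604 - \left(-39200 - 473^{2}\right)} = \frac{1}{481604 + \left(223729 + 39200\right)} = \frac{1}{481604 + 262929} = \frac{1}{744533}$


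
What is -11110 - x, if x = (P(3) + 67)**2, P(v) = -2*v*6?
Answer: -12071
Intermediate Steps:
P(v) = -12*v
x = 961 (x = (-12*3 + 67)**2 = (-36 + 67)**2 = 31**2 = 961)
-11110 - x = -11110 - 1*961 = -11110 - 961 = -12071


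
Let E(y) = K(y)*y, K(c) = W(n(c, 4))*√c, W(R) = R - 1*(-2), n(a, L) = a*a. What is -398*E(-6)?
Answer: 90744*I*√6 ≈ 2.2228e+5*I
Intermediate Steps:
n(a, L) = a²
W(R) = 2 + R (W(R) = R + 2 = 2 + R)
K(c) = √c*(2 + c²) (K(c) = (2 + c²)*√c = √c*(2 + c²))
E(y) = y^(3/2)*(2 + y²) (E(y) = (√y*(2 + y²))*y = y^(3/2)*(2 + y²))
-398*E(-6) = -398*(-6)^(3/2)*(2 + (-6)²) = -398*(-6*I*√6)*(2 + 36) = -398*(-6*I*√6)*38 = -(-90744)*I*√6 = 90744*I*√6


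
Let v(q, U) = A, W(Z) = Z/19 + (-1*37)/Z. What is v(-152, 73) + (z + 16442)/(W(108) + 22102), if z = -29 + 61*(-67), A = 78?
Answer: 3563705622/45364265 ≈ 78.557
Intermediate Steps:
W(Z) = -37/Z + Z/19 (W(Z) = Z*(1/19) - 37/Z = Z/19 - 37/Z = -37/Z + Z/19)
v(q, U) = 78
z = -4116 (z = -29 - 4087 = -4116)
v(-152, 73) + (z + 16442)/(W(108) + 22102) = 78 + (-4116 + 16442)/((-37/108 + (1/19)*108) + 22102) = 78 + 12326/((-37*1/108 + 108/19) + 22102) = 78 + 12326/((-37/108 + 108/19) + 22102) = 78 + 12326/(10961/2052 + 22102) = 78 + 12326/(45364265/2052) = 78 + 12326*(2052/45364265) = 78 + 25292952/45364265 = 3563705622/45364265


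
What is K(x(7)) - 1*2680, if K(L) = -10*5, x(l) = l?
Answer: -2730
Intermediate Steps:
K(L) = -50
K(x(7)) - 1*2680 = -50 - 1*2680 = -50 - 2680 = -2730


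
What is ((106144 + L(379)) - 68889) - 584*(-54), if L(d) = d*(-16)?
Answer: 62727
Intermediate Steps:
L(d) = -16*d
((106144 + L(379)) - 68889) - 584*(-54) = ((106144 - 16*379) - 68889) - 584*(-54) = ((106144 - 6064) - 68889) + 31536 = (100080 - 68889) + 31536 = 31191 + 31536 = 62727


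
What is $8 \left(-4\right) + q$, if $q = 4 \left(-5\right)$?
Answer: $-52$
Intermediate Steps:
$q = -20$
$8 \left(-4\right) + q = 8 \left(-4\right) - 20 = -32 - 20 = -52$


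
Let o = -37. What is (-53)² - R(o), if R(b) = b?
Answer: 2846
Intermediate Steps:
(-53)² - R(o) = (-53)² - 1*(-37) = 2809 + 37 = 2846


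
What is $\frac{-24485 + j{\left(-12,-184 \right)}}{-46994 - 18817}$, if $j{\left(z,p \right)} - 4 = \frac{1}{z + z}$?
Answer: $\frac{587545}{1579464} \approx 0.37199$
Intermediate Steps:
$j{\left(z,p \right)} = 4 + \frac{1}{2 z}$ ($j{\left(z,p \right)} = 4 + \frac{1}{z + z} = 4 + \frac{1}{2 z}$)
$\frac{-24485 + j{\left(-12,-184 \right)}}{-46994 - 18817} = \frac{-24485 + \left(4 + \frac{1}{2 \left(-12\right)}\right)}{-46994 - 18817} = \frac{-24485 + \left(4 + \frac{1}{2} \left(- \frac{1}{12}\right)\right)}{-65811} = \left(-24485 + \left(4 - \frac{1}{24}\right)\right) \left(- \frac{1}{65811}\right) = \left(-24485 + \frac{95}{24}\right) \left(- \frac{1}{65811}\right) = \left(- \frac{587545}{24}\right) \left(- \frac{1}{65811}\right) = \frac{587545}{1579464}$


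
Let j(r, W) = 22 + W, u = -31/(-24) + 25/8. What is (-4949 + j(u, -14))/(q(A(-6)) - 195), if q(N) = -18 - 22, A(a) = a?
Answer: 4941/235 ≈ 21.026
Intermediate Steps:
q(N) = -40
u = 53/12 (u = -31*(-1/24) + 25*(1/8) = 31/24 + 25/8 = 53/12 ≈ 4.4167)
(-4949 + j(u, -14))/(q(A(-6)) - 195) = (-4949 + (22 - 14))/(-40 - 195) = (-4949 + 8)/(-235) = -4941*(-1/235) = 4941/235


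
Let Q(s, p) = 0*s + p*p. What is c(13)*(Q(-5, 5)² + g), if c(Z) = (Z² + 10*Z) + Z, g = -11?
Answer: 191568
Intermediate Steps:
Q(s, p) = p² (Q(s, p) = 0 + p² = p²)
c(Z) = Z² + 11*Z
c(13)*(Q(-5, 5)² + g) = (13*(11 + 13))*((5²)² - 11) = (13*24)*(25² - 11) = 312*(625 - 11) = 312*614 = 191568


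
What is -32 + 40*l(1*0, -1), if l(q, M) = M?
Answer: -72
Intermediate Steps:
-32 + 40*l(1*0, -1) = -32 + 40*(-1) = -32 - 40 = -72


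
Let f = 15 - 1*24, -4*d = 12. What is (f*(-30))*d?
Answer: -810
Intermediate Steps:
d = -3 (d = -¼*12 = -3)
f = -9 (f = 15 - 24 = -9)
(f*(-30))*d = -9*(-30)*(-3) = 270*(-3) = -810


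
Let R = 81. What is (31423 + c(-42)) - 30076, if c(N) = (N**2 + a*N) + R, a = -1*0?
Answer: 3192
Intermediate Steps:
a = 0
c(N) = 81 + N**2 (c(N) = (N**2 + 0*N) + 81 = (N**2 + 0) + 81 = N**2 + 81 = 81 + N**2)
(31423 + c(-42)) - 30076 = (31423 + (81 + (-42)**2)) - 30076 = (31423 + (81 + 1764)) - 30076 = (31423 + 1845) - 30076 = 33268 - 30076 = 3192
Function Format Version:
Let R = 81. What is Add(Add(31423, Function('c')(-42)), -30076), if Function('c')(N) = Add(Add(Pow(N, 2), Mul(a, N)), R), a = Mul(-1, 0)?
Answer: 3192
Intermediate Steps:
a = 0
Function('c')(N) = Add(81, Pow(N, 2)) (Function('c')(N) = Add(Add(Pow(N, 2), Mul(0, N)), 81) = Add(Add(Pow(N, 2), 0), 81) = Add(Pow(N, 2), 81) = Add(81, Pow(N, 2)))
Add(Add(31423, Function('c')(-42)), -30076) = Add(Add(31423, Add(81, Pow(-42, 2))), -30076) = Add(Add(31423, Add(81, 1764)), -30076) = Add(Add(31423, 1845), -30076) = Add(33268, -30076) = 3192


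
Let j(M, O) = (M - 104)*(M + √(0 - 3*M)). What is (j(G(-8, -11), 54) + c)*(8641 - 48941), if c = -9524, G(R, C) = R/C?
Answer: 46808127600/121 + 91561600*I*√66/121 ≈ 3.8684e+8 + 6.1475e+6*I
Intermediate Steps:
j(M, O) = (-104 + M)*(M + √3*√(-M)) (j(M, O) = (-104 + M)*(M + √(-3*M)) = (-104 + M)*(M + √3*√(-M)))
(j(G(-8, -11), 54) + c)*(8641 - 48941) = (((-8/(-11))² - (-832)/(-11) - √3*(-(-8)/(-11))^(3/2) - 104*√3*√(-(-8)/(-11))) - 9524)*(8641 - 48941) = (((-8*(-1/11))² - (-832)*(-1)/11 - √3*(-(-8)*(-1)/11)^(3/2) - 104*√3*√(-(-8)*(-1)/11)) - 9524)*(-40300) = (((8/11)² - 104*8/11 - √3*(-1*8/11)^(3/2) - 104*√3*√(-1*8/11)) - 9524)*(-40300) = ((64/121 - 832/11 - √3*(-8/11)^(3/2) - 104*√3*√(-8/11)) - 9524)*(-40300) = ((64/121 - 832/11 - √3*(-16*I*√22/121) - 104*√3*2*I*√22/11) - 9524)*(-40300) = ((64/121 - 832/11 + 16*I*√66/121 - 208*I*√66/11) - 9524)*(-40300) = ((-9088/121 - 2272*I*√66/121) - 9524)*(-40300) = (-1161492/121 - 2272*I*√66/121)*(-40300) = 46808127600/121 + 91561600*I*√66/121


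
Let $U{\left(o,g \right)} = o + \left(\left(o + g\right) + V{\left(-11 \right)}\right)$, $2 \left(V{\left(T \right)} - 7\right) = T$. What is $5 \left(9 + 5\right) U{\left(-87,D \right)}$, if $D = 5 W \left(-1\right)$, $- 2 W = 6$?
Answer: $-11025$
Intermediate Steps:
$W = -3$ ($W = \left(- \frac{1}{2}\right) 6 = -3$)
$D = 15$ ($D = 5 \left(-3\right) \left(-1\right) = \left(-15\right) \left(-1\right) = 15$)
$V{\left(T \right)} = 7 + \frac{T}{2}$
$U{\left(o,g \right)} = \frac{3}{2} + g + 2 o$ ($U{\left(o,g \right)} = o + \left(\left(o + g\right) + \left(7 + \frac{1}{2} \left(-11\right)\right)\right) = o + \left(\left(g + o\right) + \left(7 - \frac{11}{2}\right)\right) = o + \left(\left(g + o\right) + \frac{3}{2}\right) = o + \left(\frac{3}{2} + g + o\right) = \frac{3}{2} + g + 2 o$)
$5 \left(9 + 5\right) U{\left(-87,D \right)} = 5 \left(9 + 5\right) \left(\frac{3}{2} + 15 + 2 \left(-87\right)\right) = 5 \cdot 14 \left(\frac{3}{2} + 15 - 174\right) = 70 \left(- \frac{315}{2}\right) = -11025$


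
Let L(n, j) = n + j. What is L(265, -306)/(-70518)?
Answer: 41/70518 ≈ 0.00058141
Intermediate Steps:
L(n, j) = j + n
L(265, -306)/(-70518) = (-306 + 265)/(-70518) = -41*(-1/70518) = 41/70518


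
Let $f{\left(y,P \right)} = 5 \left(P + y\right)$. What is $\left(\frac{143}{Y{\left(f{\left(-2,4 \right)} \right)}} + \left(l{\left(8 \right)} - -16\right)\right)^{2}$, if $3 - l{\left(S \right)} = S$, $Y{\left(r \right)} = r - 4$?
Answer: $\frac{43681}{36} \approx 1213.4$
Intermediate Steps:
$f{\left(y,P \right)} = 5 P + 5 y$
$Y{\left(r \right)} = -4 + r$ ($Y{\left(r \right)} = r - 4 = -4 + r$)
$l{\left(S \right)} = 3 - S$
$\left(\frac{143}{Y{\left(f{\left(-2,4 \right)} \right)}} + \left(l{\left(8 \right)} - -16\right)\right)^{2} = \left(\frac{143}{-4 + \left(5 \cdot 4 + 5 \left(-2\right)\right)} + \left(\left(3 - 8\right) - -16\right)\right)^{2} = \left(\frac{143}{-4 + \left(20 - 10\right)} + \left(\left(3 - 8\right) + 16\right)\right)^{2} = \left(\frac{143}{-4 + 10} + \left(-5 + 16\right)\right)^{2} = \left(\frac{143}{6} + 11\right)^{2} = \left(\frac{209}{6}\right)^{2} = \frac{43681}{36}$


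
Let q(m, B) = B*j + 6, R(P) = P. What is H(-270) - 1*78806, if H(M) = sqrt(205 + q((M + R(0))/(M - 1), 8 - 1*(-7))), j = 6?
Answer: -78806 + sqrt(301) ≈ -78789.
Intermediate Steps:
q(m, B) = 6 + 6*B (q(m, B) = B*6 + 6 = 6*B + 6 = 6 + 6*B)
H(M) = sqrt(301) (H(M) = sqrt(205 + (6 + 6*(8 - 1*(-7)))) = sqrt(205 + (6 + 6*(8 + 7))) = sqrt(205 + (6 + 6*15)) = sqrt(205 + (6 + 90)) = sqrt(205 + 96) = sqrt(301))
H(-270) - 1*78806 = sqrt(301) - 1*78806 = sqrt(301) - 78806 = -78806 + sqrt(301)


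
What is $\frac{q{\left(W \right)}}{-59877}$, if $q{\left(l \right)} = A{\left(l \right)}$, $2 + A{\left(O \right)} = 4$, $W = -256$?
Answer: $- \frac{2}{59877} \approx -3.3402 \cdot 10^{-5}$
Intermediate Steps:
$A{\left(O \right)} = 2$ ($A{\left(O \right)} = -2 + 4 = 2$)
$q{\left(l \right)} = 2$
$\frac{q{\left(W \right)}}{-59877} = \frac{2}{-59877} = 2 \left(- \frac{1}{59877}\right) = - \frac{2}{59877}$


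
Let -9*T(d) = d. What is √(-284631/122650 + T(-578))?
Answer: √335227083026/73590 ≈ 7.8678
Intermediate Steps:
T(d) = -d/9
√(-284631/122650 + T(-578)) = √(-284631/122650 - ⅑*(-578)) = √(-284631*1/122650 + 578/9) = √(-284631/122650 + 578/9) = √(68330021/1103850) = √335227083026/73590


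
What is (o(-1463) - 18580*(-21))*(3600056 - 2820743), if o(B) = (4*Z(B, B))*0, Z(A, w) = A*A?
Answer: 304072346340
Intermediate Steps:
Z(A, w) = A**2
o(B) = 0 (o(B) = (4*B**2)*0 = 0)
(o(-1463) - 18580*(-21))*(3600056 - 2820743) = (0 - 18580*(-21))*(3600056 - 2820743) = (0 + 390180)*779313 = 390180*779313 = 304072346340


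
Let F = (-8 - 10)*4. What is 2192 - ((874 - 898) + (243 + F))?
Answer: 2045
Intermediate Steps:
F = -72 (F = -18*4 = -72)
2192 - ((874 - 898) + (243 + F)) = 2192 - ((874 - 898) + (243 - 72)) = 2192 - (-24 + 171) = 2192 - 1*147 = 2192 - 147 = 2045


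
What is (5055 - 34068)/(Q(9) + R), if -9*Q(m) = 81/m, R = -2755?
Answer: 29013/2756 ≈ 10.527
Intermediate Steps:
Q(m) = -9/m
(5055 - 34068)/(Q(9) + R) = (5055 - 34068)/(-9/9 - 2755) = -29013/(-9*⅑ - 2755) = -29013/(-1 - 2755) = -29013/(-2756) = -29013*(-1/2756) = 29013/2756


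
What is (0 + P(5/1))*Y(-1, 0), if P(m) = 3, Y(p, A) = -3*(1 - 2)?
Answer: 9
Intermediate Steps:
Y(p, A) = 3 (Y(p, A) = -3*(-1) = 3)
(0 + P(5/1))*Y(-1, 0) = (0 + 3)*3 = 3*3 = 9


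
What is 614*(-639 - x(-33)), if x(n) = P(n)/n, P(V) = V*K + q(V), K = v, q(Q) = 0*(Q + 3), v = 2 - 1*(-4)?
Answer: -396030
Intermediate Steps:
v = 6 (v = 2 + 4 = 6)
q(Q) = 0 (q(Q) = 0*(3 + Q) = 0)
K = 6
P(V) = 6*V (P(V) = V*6 + 0 = 6*V + 0 = 6*V)
x(n) = 6 (x(n) = (6*n)/n = 6)
614*(-639 - x(-33)) = 614*(-639 - 1*6) = 614*(-639 - 6) = 614*(-645) = -396030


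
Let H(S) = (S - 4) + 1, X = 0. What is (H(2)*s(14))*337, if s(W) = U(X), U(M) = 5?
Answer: -1685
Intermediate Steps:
s(W) = 5
H(S) = -3 + S (H(S) = (-4 + S) + 1 = -3 + S)
(H(2)*s(14))*337 = ((-3 + 2)*5)*337 = -1*5*337 = -5*337 = -1685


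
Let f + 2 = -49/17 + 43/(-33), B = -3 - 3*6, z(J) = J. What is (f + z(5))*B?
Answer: 4655/187 ≈ 24.893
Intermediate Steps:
B = -21 (B = -3 - 18 = -21)
f = -3470/561 (f = -2 + (-49/17 + 43/(-33)) = -2 + (-49*1/17 + 43*(-1/33)) = -2 + (-49/17 - 43/33) = -2 - 2348/561 = -3470/561 ≈ -6.1854)
(f + z(5))*B = (-3470/561 + 5)*(-21) = -665/561*(-21) = 4655/187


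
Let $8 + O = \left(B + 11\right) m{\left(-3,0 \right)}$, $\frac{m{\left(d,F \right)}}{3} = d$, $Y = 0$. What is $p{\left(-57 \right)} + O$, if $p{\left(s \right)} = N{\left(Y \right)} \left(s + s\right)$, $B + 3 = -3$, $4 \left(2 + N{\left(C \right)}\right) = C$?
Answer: $175$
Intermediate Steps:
$N{\left(C \right)} = -2 + \frac{C}{4}$
$B = -6$ ($B = -3 - 3 = -6$)
$p{\left(s \right)} = - 4 s$ ($p{\left(s \right)} = \left(-2 + \frac{1}{4} \cdot 0\right) \left(s + s\right) = \left(-2 + 0\right) 2 s = - 2 \cdot 2 s = - 4 s$)
$m{\left(d,F \right)} = 3 d$
$O = -53$ ($O = -8 + \left(-6 + 11\right) 3 \left(-3\right) = -8 + 5 \left(-9\right) = -8 - 45 = -53$)
$p{\left(-57 \right)} + O = \left(-4\right) \left(-57\right) - 53 = 228 - 53 = 175$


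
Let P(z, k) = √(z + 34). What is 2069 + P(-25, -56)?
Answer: 2072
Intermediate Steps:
P(z, k) = √(34 + z)
2069 + P(-25, -56) = 2069 + √(34 - 25) = 2069 + √9 = 2069 + 3 = 2072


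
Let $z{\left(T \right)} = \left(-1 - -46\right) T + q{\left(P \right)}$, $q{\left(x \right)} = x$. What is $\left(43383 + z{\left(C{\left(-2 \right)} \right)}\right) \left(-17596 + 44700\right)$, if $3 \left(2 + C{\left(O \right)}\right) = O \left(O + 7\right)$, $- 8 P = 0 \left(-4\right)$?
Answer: $1169347872$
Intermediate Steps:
$P = 0$ ($P = - \frac{0 \left(-4\right)}{8} = \left(- \frac{1}{8}\right) 0 = 0$)
$C{\left(O \right)} = -2 + \frac{O \left(7 + O\right)}{3}$ ($C{\left(O \right)} = -2 + \frac{O \left(O + 7\right)}{3} = -2 + \frac{O \left(7 + O\right)}{3}$)
$z{\left(T \right)} = 45 T$ ($z{\left(T \right)} = \left(-1 - -46\right) T + 0 = \left(-1 + 46\right) T + 0 = 45 T + 0 = 45 T$)
$\left(43383 + z{\left(C{\left(-2 \right)} \right)}\right) \left(-17596 + 44700\right) = \left(43383 + 45 \left(-2 + \frac{\left(-2\right)^{2}}{3} + \frac{7}{3} \left(-2\right)\right)\right) \left(-17596 + 44700\right) = \left(43383 + 45 \left(-2 + \frac{1}{3} \cdot 4 - \frac{14}{3}\right)\right) 27104 = \left(43383 + 45 \left(-2 + \frac{4}{3} - \frac{14}{3}\right)\right) 27104 = \left(43383 + 45 \left(- \frac{16}{3}\right)\right) 27104 = \left(43383 - 240\right) 27104 = 43143 \cdot 27104 = 1169347872$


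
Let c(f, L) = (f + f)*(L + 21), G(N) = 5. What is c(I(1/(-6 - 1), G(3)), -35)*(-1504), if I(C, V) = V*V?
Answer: 1052800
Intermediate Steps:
I(C, V) = V²
c(f, L) = 2*f*(21 + L) (c(f, L) = (2*f)*(21 + L) = 2*f*(21 + L))
c(I(1/(-6 - 1), G(3)), -35)*(-1504) = (2*5²*(21 - 35))*(-1504) = (2*25*(-14))*(-1504) = -700*(-1504) = 1052800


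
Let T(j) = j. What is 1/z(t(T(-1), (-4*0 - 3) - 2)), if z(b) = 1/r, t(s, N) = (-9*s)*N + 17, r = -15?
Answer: -15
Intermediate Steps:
t(s, N) = 17 - 9*N*s (t(s, N) = -9*N*s + 17 = 17 - 9*N*s)
z(b) = -1/15 (z(b) = 1/(-15) = -1/15)
1/z(t(T(-1), (-4*0 - 3) - 2)) = 1/(-1/15) = -15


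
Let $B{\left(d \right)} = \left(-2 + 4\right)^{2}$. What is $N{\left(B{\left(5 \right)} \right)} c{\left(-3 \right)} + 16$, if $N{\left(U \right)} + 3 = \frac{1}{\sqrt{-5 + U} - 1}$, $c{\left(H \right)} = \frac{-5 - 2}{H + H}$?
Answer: $\frac{143}{12} - \frac{7 i}{12} \approx 11.917 - 0.58333 i$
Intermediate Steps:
$c{\left(H \right)} = - \frac{7}{2 H}$
$B{\left(d \right)} = 4$ ($B{\left(d \right)} = 2^{2} = 4$)
$N{\left(U \right)} = -3 + \frac{1}{-1 + \sqrt{-5 + U}}$ ($N{\left(U \right)} = -3 + \frac{1}{\sqrt{-5 + U} - 1} = -3 + \frac{1}{-1 + \sqrt{-5 + U}}$)
$N{\left(B{\left(5 \right)} \right)} c{\left(-3 \right)} + 16 = \frac{4 - 3 \sqrt{-5 + 4}}{-1 + \sqrt{-5 + 4}} \left(- \frac{7}{2 \left(-3\right)}\right) + 16 = \frac{4 - 3 \sqrt{-1}}{-1 + \sqrt{-1}} \left(\left(- \frac{7}{2}\right) \left(- \frac{1}{3}\right)\right) + 16 = \frac{4 - 3 i}{-1 + i} \frac{7}{6} + 16 = \frac{-1 - i}{2} \left(4 - 3 i\right) \frac{7}{6} + 16 = \frac{\left(-1 - i\right) \left(4 - 3 i\right)}{2} \cdot \frac{7}{6} + 16 = \frac{7 \left(-1 - i\right) \left(4 - 3 i\right)}{12} + 16 = 16 + \frac{7 \left(-1 - i\right) \left(4 - 3 i\right)}{12}$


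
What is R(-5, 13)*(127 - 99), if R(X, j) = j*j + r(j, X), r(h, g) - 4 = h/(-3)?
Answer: 14168/3 ≈ 4722.7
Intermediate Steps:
r(h, g) = 4 - h/3 (r(h, g) = 4 + h/(-3) = 4 + h*(-1/3) = 4 - h/3)
R(X, j) = 4 + j**2 - j/3 (R(X, j) = j*j + (4 - j/3) = j**2 + (4 - j/3) = 4 + j**2 - j/3)
R(-5, 13)*(127 - 99) = (4 + 13**2 - 1/3*13)*(127 - 99) = (4 + 169 - 13/3)*28 = (506/3)*28 = 14168/3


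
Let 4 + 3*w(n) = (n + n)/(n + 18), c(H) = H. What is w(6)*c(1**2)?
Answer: -7/6 ≈ -1.1667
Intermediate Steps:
w(n) = -4/3 + 2*n/(3*(18 + n)) (w(n) = -4/3 + ((n + n)/(n + 18))/3 = -4/3 + ((2*n)/(18 + n))/3 = -4/3 + (2*n/(18 + n))/3 = -4/3 + 2*n/(3*(18 + n)))
w(6)*c(1**2) = (2*(-36 - 1*6)/(3*(18 + 6)))*1**2 = ((2/3)*(-36 - 6)/24)*1 = ((2/3)*(1/24)*(-42))*1 = -7/6*1 = -7/6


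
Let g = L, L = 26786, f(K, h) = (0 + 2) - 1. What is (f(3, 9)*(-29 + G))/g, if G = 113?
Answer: 42/13393 ≈ 0.0031360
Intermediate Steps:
f(K, h) = 1 (f(K, h) = 2 - 1 = 1)
g = 26786
(f(3, 9)*(-29 + G))/g = (1*(-29 + 113))/26786 = (1*84)*(1/26786) = 84*(1/26786) = 42/13393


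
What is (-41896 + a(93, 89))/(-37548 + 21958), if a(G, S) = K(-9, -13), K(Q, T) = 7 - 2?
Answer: 41891/15590 ≈ 2.6870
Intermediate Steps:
K(Q, T) = 5
a(G, S) = 5
(-41896 + a(93, 89))/(-37548 + 21958) = (-41896 + 5)/(-37548 + 21958) = -41891/(-15590) = -41891*(-1/15590) = 41891/15590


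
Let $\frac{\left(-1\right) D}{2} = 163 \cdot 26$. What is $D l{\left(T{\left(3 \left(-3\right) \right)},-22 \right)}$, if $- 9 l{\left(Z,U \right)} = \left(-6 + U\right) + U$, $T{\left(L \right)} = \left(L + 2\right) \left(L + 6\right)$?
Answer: $- \frac{423800}{9} \approx -47089.0$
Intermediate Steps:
$T{\left(L \right)} = \left(2 + L\right) \left(6 + L\right)$
$l{\left(Z,U \right)} = \frac{2}{3} - \frac{2 U}{9}$ ($l{\left(Z,U \right)} = - \frac{\left(-6 + U\right) + U}{9} = - \frac{-6 + 2 U}{9} = \frac{2}{3} - \frac{2 U}{9}$)
$D = -8476$ ($D = - 2 \cdot 163 \cdot 26 = \left(-2\right) 4238 = -8476$)
$D l{\left(T{\left(3 \left(-3\right) \right)},-22 \right)} = - 8476 \left(\frac{2}{3} - - \frac{44}{9}\right) = - 8476 \left(\frac{2}{3} + \frac{44}{9}\right) = \left(-8476\right) \frac{50}{9} = - \frac{423800}{9}$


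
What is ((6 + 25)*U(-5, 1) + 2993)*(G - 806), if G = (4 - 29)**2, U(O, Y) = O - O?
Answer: -541733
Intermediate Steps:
U(O, Y) = 0
G = 625 (G = (-25)**2 = 625)
((6 + 25)*U(-5, 1) + 2993)*(G - 806) = ((6 + 25)*0 + 2993)*(625 - 806) = (31*0 + 2993)*(-181) = (0 + 2993)*(-181) = 2993*(-181) = -541733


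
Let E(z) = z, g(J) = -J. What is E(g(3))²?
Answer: 9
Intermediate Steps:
E(g(3))² = (-1*3)² = (-3)² = 9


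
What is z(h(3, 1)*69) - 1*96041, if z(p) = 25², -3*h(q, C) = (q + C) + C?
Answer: -95416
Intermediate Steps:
h(q, C) = -2*C/3 - q/3 (h(q, C) = -((q + C) + C)/3 = -((C + q) + C)/3 = -(q + 2*C)/3 = -2*C/3 - q/3)
z(p) = 625
z(h(3, 1)*69) - 1*96041 = 625 - 1*96041 = 625 - 96041 = -95416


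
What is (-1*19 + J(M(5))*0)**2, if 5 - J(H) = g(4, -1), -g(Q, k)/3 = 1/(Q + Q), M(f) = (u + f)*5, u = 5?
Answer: 361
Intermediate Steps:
M(f) = 25 + 5*f (M(f) = (5 + f)*5 = 25 + 5*f)
g(Q, k) = -3/(2*Q) (g(Q, k) = -3/(Q + Q) = -3*1/(2*Q) = -3/(2*Q))
J(H) = 43/8 (J(H) = 5 - (-3)/(2*4) = 5 - 1*(-3/8) = 5 + 3/8 = 43/8)
(-1*19 + J(M(5))*0)**2 = (-1*19 + (43/8)*0)**2 = (-19 + 0)**2 = (-19)**2 = 361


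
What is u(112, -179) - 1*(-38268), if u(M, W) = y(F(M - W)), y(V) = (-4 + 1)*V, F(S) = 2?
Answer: 38262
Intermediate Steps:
y(V) = -3*V
u(M, W) = -6 (u(M, W) = -3*2 = -6)
u(112, -179) - 1*(-38268) = -6 - 1*(-38268) = -6 + 38268 = 38262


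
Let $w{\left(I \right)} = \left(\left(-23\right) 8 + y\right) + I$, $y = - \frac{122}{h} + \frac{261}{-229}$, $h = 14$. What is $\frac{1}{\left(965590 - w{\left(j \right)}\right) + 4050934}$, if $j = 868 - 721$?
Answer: $\frac{1603}{8041563079} \approx 1.9934 \cdot 10^{-7}$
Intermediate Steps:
$y = - \frac{15796}{1603}$ ($y = - \frac{122}{14} + \frac{261}{-229} = \left(-122\right) \frac{1}{14} + 261 \left(- \frac{1}{229}\right) = - \frac{61}{7} - \frac{261}{229} = - \frac{15796}{1603} \approx -9.854$)
$j = 147$ ($j = 868 - 721 = 147$)
$w{\left(I \right)} = - \frac{310748}{1603} + I$ ($w{\left(I \right)} = \left(\left(-23\right) 8 - \frac{15796}{1603}\right) + I = \left(-184 - \frac{15796}{1603}\right) + I = - \frac{310748}{1603} + I$)
$\frac{1}{\left(965590 - w{\left(j \right)}\right) + 4050934} = \frac{1}{\left(965590 - \left(- \frac{310748}{1603} + 147\right)\right) + 4050934} = \frac{1}{\left(965590 - - \frac{75107}{1603}\right) + 4050934} = \frac{1}{\left(965590 + \frac{75107}{1603}\right) + 4050934} = \frac{1}{\frac{1547915877}{1603} + 4050934} = \frac{1}{\frac{8041563079}{1603}} = \frac{1603}{8041563079}$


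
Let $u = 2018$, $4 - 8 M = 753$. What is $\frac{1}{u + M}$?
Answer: $\frac{8}{15395} \approx 0.00051965$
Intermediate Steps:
$M = - \frac{749}{8}$ ($M = \frac{1}{2} - \frac{753}{8} = - \frac{749}{8} \approx -93.625$)
$\frac{1}{u + M} = \frac{1}{2018 - \frac{749}{8}} = \frac{1}{\frac{15395}{8}} = \frac{8}{15395}$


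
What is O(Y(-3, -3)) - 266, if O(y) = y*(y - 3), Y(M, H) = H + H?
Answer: -212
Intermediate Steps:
Y(M, H) = 2*H
O(y) = y*(-3 + y)
O(Y(-3, -3)) - 266 = (2*(-3))*(-3 + 2*(-3)) - 266 = -6*(-3 - 6) - 266 = -6*(-9) - 266 = 54 - 266 = -212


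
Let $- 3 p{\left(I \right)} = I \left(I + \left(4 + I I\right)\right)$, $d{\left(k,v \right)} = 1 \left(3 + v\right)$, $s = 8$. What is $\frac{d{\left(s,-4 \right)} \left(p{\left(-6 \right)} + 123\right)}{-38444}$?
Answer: $\frac{191}{38444} \approx 0.0049683$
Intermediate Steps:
$d{\left(k,v \right)} = 3 + v$
$p{\left(I \right)} = - \frac{I \left(4 + I + I^{2}\right)}{3}$ ($p{\left(I \right)} = - \frac{I \left(I + \left(4 + I I\right)\right)}{3} = - \frac{I \left(I + \left(4 + I^{2}\right)\right)}{3} = - \frac{I \left(4 + I + I^{2}\right)}{3}$)
$\frac{d{\left(s,-4 \right)} \left(p{\left(-6 \right)} + 123\right)}{-38444} = \frac{\left(3 - 4\right) \left(\left(- \frac{1}{3}\right) \left(-6\right) \left(4 - 6 + \left(-6\right)^{2}\right) + 123\right)}{-38444} = - (\left(- \frac{1}{3}\right) \left(-6\right) \left(4 - 6 + 36\right) + 123) \left(- \frac{1}{38444}\right) = - (\left(- \frac{1}{3}\right) \left(-6\right) 34 + 123) \left(- \frac{1}{38444}\right) = - (68 + 123) \left(- \frac{1}{38444}\right) = \left(-1\right) 191 \left(- \frac{1}{38444}\right) = \left(-191\right) \left(- \frac{1}{38444}\right) = \frac{191}{38444}$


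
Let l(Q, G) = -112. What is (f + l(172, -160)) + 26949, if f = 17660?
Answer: 44497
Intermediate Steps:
(f + l(172, -160)) + 26949 = (17660 - 112) + 26949 = 17548 + 26949 = 44497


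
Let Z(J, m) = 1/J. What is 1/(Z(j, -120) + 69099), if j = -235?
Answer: 235/16238264 ≈ 1.4472e-5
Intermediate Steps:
1/(Z(j, -120) + 69099) = 1/(1/(-235) + 69099) = 1/(-1/235 + 69099) = 1/(16238264/235) = 235/16238264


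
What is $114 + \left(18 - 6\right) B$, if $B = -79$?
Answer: $-834$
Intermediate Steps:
$114 + \left(18 - 6\right) B = 114 + \left(18 - 6\right) \left(-79\right) = 114 + 12 \left(-79\right) = 114 - 948 = -834$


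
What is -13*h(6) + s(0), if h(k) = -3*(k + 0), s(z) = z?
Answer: 234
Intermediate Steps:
h(k) = -3*k
-13*h(6) + s(0) = -(-39)*6 + 0 = -13*(-18) + 0 = 234 + 0 = 234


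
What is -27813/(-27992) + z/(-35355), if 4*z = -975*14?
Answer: 71923421/65977144 ≈ 1.0901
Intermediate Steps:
z = -6825/2 (z = (-975*14)/4 = (¼)*(-13650) = -6825/2 ≈ -3412.5)
-27813/(-27992) + z/(-35355) = -27813/(-27992) - 6825/2/(-35355) = -27813*(-1/27992) - 6825/2*(-1/35355) = 27813/27992 + 455/4714 = 71923421/65977144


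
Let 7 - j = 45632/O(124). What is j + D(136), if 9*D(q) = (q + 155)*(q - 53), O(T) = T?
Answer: 6968/3 ≈ 2322.7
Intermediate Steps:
D(q) = (-53 + q)*(155 + q)/9 (D(q) = ((q + 155)*(q - 53))/9 = ((155 + q)*(-53 + q))/9 = ((-53 + q)*(155 + q))/9 = (-53 + q)*(155 + q)/9)
j = -361 (j = 7 - 45632/124 = 7 - 1*368 = 7 - 368 = -361)
j + D(136) = -361 + (-8215/9 + (1/9)*136**2 + (34/3)*136) = -361 + (-8215/9 + (1/9)*18496 + 4624/3) = -361 + (-8215/9 + 18496/9 + 4624/3) = -361 + 8051/3 = 6968/3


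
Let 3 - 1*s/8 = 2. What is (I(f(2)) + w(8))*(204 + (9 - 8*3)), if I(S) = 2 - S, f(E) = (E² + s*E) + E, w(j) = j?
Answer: -2268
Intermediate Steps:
s = 8 (s = 24 - 8*2 = 24 - 16 = 8)
f(E) = E² + 9*E (f(E) = (E² + 8*E) + E = E² + 9*E)
(I(f(2)) + w(8))*(204 + (9 - 8*3)) = ((2 - 2*(9 + 2)) + 8)*(204 + (9 - 8*3)) = ((2 - 2*11) + 8)*(204 + (9 - 24)) = ((2 - 1*22) + 8)*(204 - 15) = ((2 - 22) + 8)*189 = (-20 + 8)*189 = -12*189 = -2268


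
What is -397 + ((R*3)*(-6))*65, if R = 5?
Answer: -6247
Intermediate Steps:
-397 + ((R*3)*(-6))*65 = -397 + ((5*3)*(-6))*65 = -397 + (15*(-6))*65 = -397 - 90*65 = -397 - 5850 = -6247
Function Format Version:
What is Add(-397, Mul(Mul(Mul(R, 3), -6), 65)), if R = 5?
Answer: -6247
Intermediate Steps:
Add(-397, Mul(Mul(Mul(R, 3), -6), 65)) = Add(-397, Mul(Mul(Mul(5, 3), -6), 65)) = Add(-397, Mul(Mul(15, -6), 65)) = Add(-397, Mul(-90, 65)) = Add(-397, -5850) = -6247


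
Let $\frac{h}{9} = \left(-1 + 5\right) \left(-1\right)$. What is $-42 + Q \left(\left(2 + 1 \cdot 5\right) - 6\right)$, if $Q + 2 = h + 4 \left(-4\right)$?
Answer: $-96$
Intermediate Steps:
$h = -36$ ($h = 9 \left(-1 + 5\right) \left(-1\right) = 9 \cdot 4 \left(-1\right) = 9 \left(-4\right) = -36$)
$Q = -54$ ($Q = -2 + \left(-36 + 4 \left(-4\right)\right) = -2 - 52 = -54$)
$-42 + Q \left(\left(2 + 1 \cdot 5\right) - 6\right) = -42 - 54 \left(\left(2 + 1 \cdot 5\right) - 6\right) = -42 - 54 \left(\left(2 + 5\right) - 6\right) = -42 - 54 \left(7 - 6\right) = -42 - 54 = -96$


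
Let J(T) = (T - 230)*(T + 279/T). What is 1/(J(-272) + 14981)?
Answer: 136/20677429 ≈ 6.5772e-6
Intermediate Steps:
J(T) = (-230 + T)*(T + 279/T)
1/(J(-272) + 14981) = 1/((279 + (-272)² - 64170/(-272) - 230*(-272)) + 14981) = 1/((279 + 73984 - 64170*(-1/272) + 62560) + 14981) = 1/((279 + 73984 + 32085/136 + 62560) + 14981) = 1/(18640013/136 + 14981) = 1/(20677429/136) = 136/20677429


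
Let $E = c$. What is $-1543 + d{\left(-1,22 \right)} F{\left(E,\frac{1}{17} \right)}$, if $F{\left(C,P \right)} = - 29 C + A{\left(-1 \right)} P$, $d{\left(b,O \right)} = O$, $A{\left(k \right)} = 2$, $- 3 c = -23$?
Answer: $- \frac{328019}{51} \approx -6431.7$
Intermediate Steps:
$c = \frac{23}{3}$ ($c = \left(- \frac{1}{3}\right) \left(-23\right) = \frac{23}{3} \approx 7.6667$)
$E = \frac{23}{3} \approx 7.6667$
$F{\left(C,P \right)} = - 29 C + 2 P$
$-1543 + d{\left(-1,22 \right)} F{\left(E,\frac{1}{17} \right)} = -1543 + 22 \left(\left(-29\right) \frac{23}{3} + \frac{2}{17}\right) = -1543 + 22 \left(- \frac{667}{3} + 2 \cdot \frac{1}{17}\right) = -1543 + 22 \left(- \frac{667}{3} + \frac{2}{17}\right) = -1543 + 22 \left(- \frac{11333}{51}\right) = -1543 - \frac{249326}{51} = - \frac{328019}{51}$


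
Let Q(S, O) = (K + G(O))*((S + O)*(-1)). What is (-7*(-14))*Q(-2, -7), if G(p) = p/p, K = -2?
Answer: -882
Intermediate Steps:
G(p) = 1
Q(S, O) = O + S (Q(S, O) = (-2 + 1)*((S + O)*(-1)) = -(O + S)*(-1) = -(-O - S) = O + S)
(-7*(-14))*Q(-2, -7) = (-7*(-14))*(-7 - 2) = 98*(-9) = -882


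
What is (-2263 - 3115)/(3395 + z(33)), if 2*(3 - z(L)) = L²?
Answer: -10756/5707 ≈ -1.8847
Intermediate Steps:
z(L) = 3 - L²/2
(-2263 - 3115)/(3395 + z(33)) = (-2263 - 3115)/(3395 + (3 - ½*33²)) = -5378/(3395 + (3 - ½*1089)) = -5378/(3395 + (3 - 1089/2)) = -5378/(3395 - 1083/2) = -5378/5707/2 = -5378*2/5707 = -10756/5707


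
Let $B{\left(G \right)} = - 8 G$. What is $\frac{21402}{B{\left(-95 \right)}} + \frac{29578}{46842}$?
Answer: $\frac{256247941}{8899980} \approx 28.792$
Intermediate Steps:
$\frac{21402}{B{\left(-95 \right)}} + \frac{29578}{46842} = \frac{21402}{\left(-8\right) \left(-95\right)} + \frac{29578}{46842} = \frac{21402}{760} + 29578 \cdot \frac{1}{46842} = 21402 \cdot \frac{1}{760} + \frac{14789}{23421} = \frac{10701}{380} + \frac{14789}{23421} = \frac{256247941}{8899980}$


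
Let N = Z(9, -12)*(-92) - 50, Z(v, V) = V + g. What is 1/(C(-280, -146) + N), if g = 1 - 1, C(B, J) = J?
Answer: 1/908 ≈ 0.0011013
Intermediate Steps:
g = 0
Z(v, V) = V (Z(v, V) = V + 0 = V)
N = 1054 (N = -12*(-92) - 50 = 1104 - 50 = 1054)
1/(C(-280, -146) + N) = 1/(-146 + 1054) = 1/908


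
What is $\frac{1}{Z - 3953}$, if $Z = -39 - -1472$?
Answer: $- \frac{1}{2520} \approx -0.00039683$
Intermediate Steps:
$Z = 1433$ ($Z = -39 + 1472 = 1433$)
$\frac{1}{Z - 3953} = \frac{1}{1433 - 3953} = \frac{1}{-2520} = - \frac{1}{2520}$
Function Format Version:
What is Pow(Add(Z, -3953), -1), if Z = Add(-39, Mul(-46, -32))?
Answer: Rational(-1, 2520) ≈ -0.00039683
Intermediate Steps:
Z = 1433 (Z = Add(-39, 1472) = 1433)
Pow(Add(Z, -3953), -1) = Pow(Add(1433, -3953), -1) = Pow(-2520, -1) = Rational(-1, 2520)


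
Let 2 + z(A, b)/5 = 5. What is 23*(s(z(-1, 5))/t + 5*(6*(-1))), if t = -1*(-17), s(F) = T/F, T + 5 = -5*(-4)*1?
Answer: -11707/17 ≈ -688.65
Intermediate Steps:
z(A, b) = 15 (z(A, b) = -10 + 5*5 = -10 + 25 = 15)
T = 15 (T = -5 - 5*(-4)*1 = -5 + 20*1 = -5 + 20 = 15)
s(F) = 15/F
t = 17
23*(s(z(-1, 5))/t + 5*(6*(-1))) = 23*((15/15)/17 + 5*(6*(-1))) = 23*((15*(1/15))*(1/17) + 5*(-6)) = 23*(1*(1/17) - 30) = 23*(1/17 - 30) = 23*(-509/17) = -11707/17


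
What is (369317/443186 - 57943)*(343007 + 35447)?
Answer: -4859189856966387/221593 ≈ -2.1928e+10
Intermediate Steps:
(369317/443186 - 57943)*(343007 + 35447) = (369317*(1/443186) - 57943)*378454 = (369317/443186 - 57943)*378454 = -25679157081/443186*378454 = -4859189856966387/221593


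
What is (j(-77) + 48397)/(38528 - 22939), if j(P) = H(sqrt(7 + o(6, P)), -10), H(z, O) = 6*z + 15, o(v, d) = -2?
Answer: 6916/2227 + 6*sqrt(5)/15589 ≈ 3.1064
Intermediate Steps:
H(z, O) = 15 + 6*z
j(P) = 15 + 6*sqrt(5) (j(P) = 15 + 6*sqrt(7 - 2) = 15 + 6*sqrt(5))
(j(-77) + 48397)/(38528 - 22939) = ((15 + 6*sqrt(5)) + 48397)/(38528 - 22939) = (48412 + 6*sqrt(5))/15589 = (48412 + 6*sqrt(5))*(1/15589) = 6916/2227 + 6*sqrt(5)/15589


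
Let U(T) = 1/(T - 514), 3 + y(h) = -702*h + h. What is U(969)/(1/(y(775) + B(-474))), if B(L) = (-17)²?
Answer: -542989/455 ≈ -1193.4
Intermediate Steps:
B(L) = 289
y(h) = -3 - 701*h (y(h) = -3 + (-702*h + h) = -3 - 701*h)
U(T) = 1/(-514 + T)
U(969)/(1/(y(775) + B(-474))) = 1/((-514 + 969)*(1/((-3 - 701*775) + 289))) = 1/(455*(1/((-3 - 543275) + 289))) = 1/(455*(1/(-543278 + 289))) = 1/(455*(1/(-542989))) = 1/(455*(-1/542989)) = (1/455)*(-542989) = -542989/455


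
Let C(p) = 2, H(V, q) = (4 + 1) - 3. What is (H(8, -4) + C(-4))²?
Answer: 16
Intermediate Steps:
H(V, q) = 2 (H(V, q) = 5 - 3 = 2)
(H(8, -4) + C(-4))² = (2 + 2)² = 4² = 16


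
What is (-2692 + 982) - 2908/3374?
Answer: -2886224/1687 ≈ -1710.9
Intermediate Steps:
(-2692 + 982) - 2908/3374 = -1710 - 2908*1/3374 = -1710 - 1454/1687 = -2886224/1687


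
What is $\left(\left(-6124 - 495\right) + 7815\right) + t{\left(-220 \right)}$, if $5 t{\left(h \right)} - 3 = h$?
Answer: $\frac{5763}{5} \approx 1152.6$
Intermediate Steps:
$t{\left(h \right)} = \frac{3}{5} + \frac{h}{5}$
$\left(\left(-6124 - 495\right) + 7815\right) + t{\left(-220 \right)} = \left(\left(-6124 - 495\right) + 7815\right) + \left(\frac{3}{5} + \frac{1}{5} \left(-220\right)\right) = \left(-6619 + 7815\right) + \left(\frac{3}{5} - 44\right) = 1196 - \frac{217}{5} = \frac{5763}{5}$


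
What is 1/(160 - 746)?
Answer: -1/586 ≈ -0.0017065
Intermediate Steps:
1/(160 - 746) = 1/(-586) = -1/586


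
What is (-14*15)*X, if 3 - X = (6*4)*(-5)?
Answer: -25830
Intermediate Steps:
X = 123 (X = 3 - 6*4*(-5) = 3 - 24*(-5) = 3 - 1*(-120) = 3 + 120 = 123)
(-14*15)*X = -14*15*123 = -210*123 = -25830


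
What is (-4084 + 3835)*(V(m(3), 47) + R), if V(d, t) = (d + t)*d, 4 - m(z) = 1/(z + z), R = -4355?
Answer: 12430495/12 ≈ 1.0359e+6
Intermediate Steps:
m(z) = 4 - 1/(2*z) (m(z) = 4 - 1/(z + z) = 4 - 1/(2*z))
V(d, t) = d*(d + t)
(-4084 + 3835)*(V(m(3), 47) + R) = (-4084 + 3835)*((4 - ½/3)*((4 - ½/3) + 47) - 4355) = -249*((4 - ½*⅓)*((4 - ½*⅓) + 47) - 4355) = -249*((4 - ⅙)*((4 - ⅙) + 47) - 4355) = -249*(23*(23/6 + 47)/6 - 4355) = -249*((23/6)*(305/6) - 4355) = -249*(7015/36 - 4355) = -249*(-149765/36) = 12430495/12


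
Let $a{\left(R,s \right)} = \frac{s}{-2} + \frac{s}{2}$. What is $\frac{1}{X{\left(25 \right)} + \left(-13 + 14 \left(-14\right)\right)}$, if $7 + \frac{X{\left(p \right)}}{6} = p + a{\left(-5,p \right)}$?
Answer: $- \frac{1}{101} \approx -0.009901$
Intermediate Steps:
$a{\left(R,s \right)} = 0$ ($a{\left(R,s \right)} = s \left(- \frac{1}{2}\right) + s \frac{1}{2} = - \frac{s}{2} + \frac{s}{2} = 0$)
$X{\left(p \right)} = -42 + 6 p$ ($X{\left(p \right)} = -42 + 6 \left(p + 0\right) = -42 + 6 p$)
$\frac{1}{X{\left(25 \right)} + \left(-13 + 14 \left(-14\right)\right)} = \frac{1}{\left(-42 + 6 \cdot 25\right) + \left(-13 + 14 \left(-14\right)\right)} = \frac{1}{\left(-42 + 150\right) - 209} = \frac{1}{108 - 209} = \frac{1}{-101} = - \frac{1}{101}$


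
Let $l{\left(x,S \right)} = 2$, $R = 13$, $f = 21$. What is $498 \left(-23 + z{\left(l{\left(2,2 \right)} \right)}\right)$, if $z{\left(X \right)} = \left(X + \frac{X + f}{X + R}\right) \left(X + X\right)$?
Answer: $- \frac{22078}{5} \approx -4415.6$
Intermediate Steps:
$z{\left(X \right)} = 2 X \left(X + \frac{21 + X}{13 + X}\right)$ ($z{\left(X \right)} = \left(X + \frac{X + 21}{X + 13}\right) \left(X + X\right) = \left(X + \frac{21 + X}{13 + X}\right) 2 X = 2 X \left(X + \frac{21 + X}{13 + X}\right)$)
$498 \left(-23 + z{\left(l{\left(2,2 \right)} \right)}\right) = 498 \left(-23 + 2 \cdot 2 \frac{1}{13 + 2} \left(21 + 2^{2} + 14 \cdot 2\right)\right) = 498 \left(-23 + 2 \cdot 2 \cdot \frac{1}{15} \left(21 + 4 + 28\right)\right) = 498 \left(-23 + 2 \cdot 2 \cdot \frac{1}{15} \cdot 53\right) = 498 \left(-23 + \frac{212}{15}\right) = 498 \left(- \frac{133}{15}\right) = - \frac{22078}{5}$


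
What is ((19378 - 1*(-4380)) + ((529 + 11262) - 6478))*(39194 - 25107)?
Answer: 409523177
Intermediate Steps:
((19378 - 1*(-4380)) + ((529 + 11262) - 6478))*(39194 - 25107) = ((19378 + 4380) + (11791 - 6478))*14087 = (23758 + 5313)*14087 = 29071*14087 = 409523177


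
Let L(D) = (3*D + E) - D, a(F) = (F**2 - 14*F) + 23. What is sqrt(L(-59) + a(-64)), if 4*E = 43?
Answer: sqrt(19631)/2 ≈ 70.055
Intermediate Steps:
E = 43/4 (E = (1/4)*43 = 43/4 ≈ 10.750)
a(F) = 23 + F**2 - 14*F
L(D) = 43/4 + 2*D (L(D) = (3*D + 43/4) - D = (43/4 + 3*D) - D = 43/4 + 2*D)
sqrt(L(-59) + a(-64)) = sqrt((43/4 + 2*(-59)) + (23 + (-64)**2 - 14*(-64))) = sqrt((43/4 - 118) + (23 + 4096 + 896)) = sqrt(-429/4 + 5015) = sqrt(19631/4) = sqrt(19631)/2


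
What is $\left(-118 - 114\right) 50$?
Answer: $-11600$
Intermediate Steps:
$\left(-118 - 114\right) 50 = \left(-232\right) 50 = -11600$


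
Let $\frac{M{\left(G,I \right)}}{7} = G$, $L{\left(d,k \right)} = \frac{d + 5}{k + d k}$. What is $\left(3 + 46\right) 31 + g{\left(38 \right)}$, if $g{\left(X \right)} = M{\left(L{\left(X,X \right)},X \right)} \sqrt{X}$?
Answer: $1519 + \frac{301 \sqrt{38}}{1482} \approx 1520.3$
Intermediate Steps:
$L{\left(d,k \right)} = \frac{5 + d}{k + d k}$
$M{\left(G,I \right)} = 7 G$
$g{\left(X \right)} = \frac{7 \left(5 + X\right)}{\sqrt{X} \left(1 + X\right)}$ ($g{\left(X \right)} = 7 \frac{5 + X}{X \left(1 + X\right)} \sqrt{X} = \frac{7 \left(5 + X\right)}{X \left(1 + X\right)} \sqrt{X} = \frac{7 \left(5 + X\right)}{\sqrt{X} \left(1 + X\right)}$)
$\left(3 + 46\right) 31 + g{\left(38 \right)} = \left(3 + 46\right) 31 + \frac{7 \left(5 + 38\right)}{\sqrt{38} \left(1 + 38\right)} = 49 \cdot 31 + 7 \frac{\sqrt{38}}{38} \cdot \frac{1}{39} \cdot 43 = 1519 + 7 \frac{\sqrt{38}}{38} \cdot \frac{1}{39} \cdot 43 = 1519 + \frac{301 \sqrt{38}}{1482}$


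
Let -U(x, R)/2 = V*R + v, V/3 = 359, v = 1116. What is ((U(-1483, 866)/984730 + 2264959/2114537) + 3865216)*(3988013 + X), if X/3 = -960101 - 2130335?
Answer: -4252173675052990700090151/208224802001 ≈ -2.0421e+13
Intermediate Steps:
V = 1077 (V = 3*359 = 1077)
U(x, R) = -2232 - 2154*R (U(x, R) = -2*(1077*R + 1116) = -2*(1116 + 1077*R) = -2232 - 2154*R)
X = -9271308 (X = 3*(-960101 - 2130335) = 3*(-3090436) = -9271308)
((U(-1483, 866)/984730 + 2264959/2114537) + 3865216)*(3988013 + X) = (((-2232 - 2154*866)/984730 + 2264959/2114537) + 3865216)*(3988013 - 9271308) = (((-2232 - 1865364)*(1/984730) + 2264959*(1/2114537)) + 3865216)*(-5283295) = ((-1867596*1/984730 + 2264959/2114537) + 3865216)*(-5283295) = ((-933798/492365 + 2264959/2114537) + 3865216)*(-5283295) = (-859363883491/1041124010005 + 3865216)*(-5283295) = (4024168322091602589/1041124010005)*(-5283295) = -4252173675052990700090151/208224802001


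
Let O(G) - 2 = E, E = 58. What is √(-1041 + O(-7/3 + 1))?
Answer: 3*I*√109 ≈ 31.321*I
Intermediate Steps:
O(G) = 60 (O(G) = 2 + 58 = 60)
√(-1041 + O(-7/3 + 1)) = √(-1041 + 60) = √(-981) = 3*I*√109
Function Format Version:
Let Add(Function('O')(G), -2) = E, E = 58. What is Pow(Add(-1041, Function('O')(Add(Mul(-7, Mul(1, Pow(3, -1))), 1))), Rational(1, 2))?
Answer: Mul(3, I, Pow(109, Rational(1, 2))) ≈ Mul(31.321, I)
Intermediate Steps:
Function('O')(G) = 60 (Function('O')(G) = Add(2, 58) = 60)
Pow(Add(-1041, Function('O')(Add(Mul(-7, Mul(1, Pow(3, -1))), 1))), Rational(1, 2)) = Pow(Add(-1041, 60), Rational(1, 2)) = Pow(-981, Rational(1, 2)) = Mul(3, I, Pow(109, Rational(1, 2)))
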